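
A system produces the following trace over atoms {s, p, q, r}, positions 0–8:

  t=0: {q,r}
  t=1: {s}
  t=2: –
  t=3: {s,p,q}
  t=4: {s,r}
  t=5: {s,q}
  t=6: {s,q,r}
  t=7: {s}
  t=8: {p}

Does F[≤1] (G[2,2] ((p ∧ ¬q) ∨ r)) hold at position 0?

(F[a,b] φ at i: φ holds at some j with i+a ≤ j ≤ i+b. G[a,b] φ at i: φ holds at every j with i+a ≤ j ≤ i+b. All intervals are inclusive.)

Check G[2,2] ((p ∧ ¬q) ∨ r) at each j in [0,1]:
  j=0: fails at 2
  j=1: fails at 3
No position in the window satisfies it → formula fails.

No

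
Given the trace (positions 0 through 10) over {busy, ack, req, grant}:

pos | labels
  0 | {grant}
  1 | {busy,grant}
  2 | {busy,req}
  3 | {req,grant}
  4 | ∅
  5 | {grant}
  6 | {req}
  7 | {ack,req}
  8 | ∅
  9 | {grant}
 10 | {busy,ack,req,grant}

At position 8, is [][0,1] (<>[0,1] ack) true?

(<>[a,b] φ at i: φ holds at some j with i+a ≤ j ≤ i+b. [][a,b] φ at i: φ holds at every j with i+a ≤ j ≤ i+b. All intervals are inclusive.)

False

Check <>[0,1] ack at every j in [8,9]:
  j=8: fails (none in [8,9])
  j=9: holds (witness at 10)
Fails at j=8 → formula fails.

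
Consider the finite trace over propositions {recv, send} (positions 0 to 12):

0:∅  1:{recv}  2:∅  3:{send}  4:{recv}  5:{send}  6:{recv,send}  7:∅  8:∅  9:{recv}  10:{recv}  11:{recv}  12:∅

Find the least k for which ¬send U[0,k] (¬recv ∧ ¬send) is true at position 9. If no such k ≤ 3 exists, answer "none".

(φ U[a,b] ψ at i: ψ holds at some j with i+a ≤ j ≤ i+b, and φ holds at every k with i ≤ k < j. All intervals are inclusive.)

3

Need earliest j ≥ 9 with (¬recv ∧ ¬send), and ¬send at every k in [9,j-1].
  j=9: rhs fails.
  j=10: rhs fails.
  j=11: rhs fails.
  j=12: rhs holds; lhs holds on [9,11]. k = 3.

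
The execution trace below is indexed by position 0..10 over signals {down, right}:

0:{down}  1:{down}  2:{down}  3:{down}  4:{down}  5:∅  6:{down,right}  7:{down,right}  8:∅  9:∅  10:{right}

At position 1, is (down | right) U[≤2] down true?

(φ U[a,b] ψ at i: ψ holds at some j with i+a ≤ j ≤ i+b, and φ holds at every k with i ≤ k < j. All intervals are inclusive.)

Need some j in [1,3] with down, and (down | right) at every k in [1,j-1].
  j=1: down holds; no prefix to check → satisfied.

Yes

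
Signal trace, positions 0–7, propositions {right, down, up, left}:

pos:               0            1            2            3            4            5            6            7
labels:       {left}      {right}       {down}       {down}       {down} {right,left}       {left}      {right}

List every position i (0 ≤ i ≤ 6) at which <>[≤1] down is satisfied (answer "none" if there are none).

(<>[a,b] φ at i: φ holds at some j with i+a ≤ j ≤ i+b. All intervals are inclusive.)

1, 2, 3, 4

Evaluate at each i in [0,6]:
  i=0: ✗ (none in [0,1])
  i=1: ✓ (witness j=2)
  i=2: ✓ (witness j=2)
  i=3: ✓ (witness j=3)
  i=4: ✓ (witness j=4)
  i=5: ✗ (none in [5,6])
  i=6: ✗ (none in [6,7])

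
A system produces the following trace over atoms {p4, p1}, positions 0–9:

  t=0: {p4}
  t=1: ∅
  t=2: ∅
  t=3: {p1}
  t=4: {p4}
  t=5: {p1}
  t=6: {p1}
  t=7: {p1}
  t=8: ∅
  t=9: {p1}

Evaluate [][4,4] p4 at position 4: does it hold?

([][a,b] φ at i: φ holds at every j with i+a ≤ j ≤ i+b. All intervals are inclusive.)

Check p4 at every j in [8,8]:
  j=8: false
Fails at j=8 → formula fails.

Does not hold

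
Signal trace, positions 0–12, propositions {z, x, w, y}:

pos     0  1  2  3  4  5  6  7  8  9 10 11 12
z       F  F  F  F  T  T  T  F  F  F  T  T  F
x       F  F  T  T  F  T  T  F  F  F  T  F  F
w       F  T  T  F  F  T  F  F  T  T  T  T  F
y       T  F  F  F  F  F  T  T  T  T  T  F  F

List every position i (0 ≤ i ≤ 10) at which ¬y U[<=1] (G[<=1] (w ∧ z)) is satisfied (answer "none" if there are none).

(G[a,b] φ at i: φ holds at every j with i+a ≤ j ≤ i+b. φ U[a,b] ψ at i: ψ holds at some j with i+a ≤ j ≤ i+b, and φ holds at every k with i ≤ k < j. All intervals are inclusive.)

10

Evaluate at each i in [0,10]:
  i=0: ✗ (no rhs in [0,1])
  i=1: ✗ (no rhs in [1,2])
  i=2: ✗ (no rhs in [2,3])
  i=3: ✗ (no rhs in [3,4])
  i=4: ✗ (no rhs in [4,5])
  i=5: ✗ (no rhs in [5,6])
  i=6: ✗ (no rhs in [6,7])
  i=7: ✗ (no rhs in [7,8])
  i=8: ✗ (no rhs in [8,9])
  i=9: ✗ (lhs fails at k=9 before rhs at j=10)
  i=10: ✓ (rhs at j=10)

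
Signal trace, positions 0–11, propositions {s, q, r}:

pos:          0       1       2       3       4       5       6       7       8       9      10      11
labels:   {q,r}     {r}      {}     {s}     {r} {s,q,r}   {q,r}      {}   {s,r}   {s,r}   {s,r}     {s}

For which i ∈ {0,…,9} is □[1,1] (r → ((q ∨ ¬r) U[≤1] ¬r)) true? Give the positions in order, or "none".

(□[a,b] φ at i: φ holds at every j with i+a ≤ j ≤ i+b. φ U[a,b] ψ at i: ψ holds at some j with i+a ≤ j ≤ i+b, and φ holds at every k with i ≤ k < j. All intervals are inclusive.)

1, 2, 5, 6

Evaluate at each i in [0,9]:
  i=0: ✗ (fails at j=1)
  i=1: ✓ (all of [2,2])
  i=2: ✓ (all of [3,3])
  i=3: ✗ (fails at j=4)
  i=4: ✗ (fails at j=5)
  i=5: ✓ (all of [6,6])
  i=6: ✓ (all of [7,7])
  i=7: ✗ (fails at j=8)
  i=8: ✗ (fails at j=9)
  i=9: ✗ (fails at j=10)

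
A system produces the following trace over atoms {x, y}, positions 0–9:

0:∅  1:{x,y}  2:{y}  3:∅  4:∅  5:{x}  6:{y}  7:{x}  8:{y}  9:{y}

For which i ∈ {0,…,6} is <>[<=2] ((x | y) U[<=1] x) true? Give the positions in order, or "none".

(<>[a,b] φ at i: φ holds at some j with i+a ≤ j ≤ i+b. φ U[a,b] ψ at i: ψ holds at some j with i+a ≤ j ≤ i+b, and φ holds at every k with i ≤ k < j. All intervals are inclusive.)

0, 1, 3, 4, 5, 6

Evaluate at each i in [0,6]:
  i=0: ✓ (witness j=1)
  i=1: ✓ (witness j=1)
  i=2: ✗ (none in [2,4])
  i=3: ✓ (witness j=5)
  i=4: ✓ (witness j=5)
  i=5: ✓ (witness j=5)
  i=6: ✓ (witness j=6)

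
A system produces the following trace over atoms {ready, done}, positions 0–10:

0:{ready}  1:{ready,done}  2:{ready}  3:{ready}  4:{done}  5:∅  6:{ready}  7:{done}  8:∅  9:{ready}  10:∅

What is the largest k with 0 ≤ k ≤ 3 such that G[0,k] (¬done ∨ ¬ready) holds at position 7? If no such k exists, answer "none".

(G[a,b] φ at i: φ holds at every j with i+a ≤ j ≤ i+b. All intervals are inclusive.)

3

(¬done ∨ ¬ready) must hold from j=7 onward; find where it first fails.
  j=7: holds
  j=8: holds
  j=9: holds
  j=10: holds
Holds through j=10; largest k = 3.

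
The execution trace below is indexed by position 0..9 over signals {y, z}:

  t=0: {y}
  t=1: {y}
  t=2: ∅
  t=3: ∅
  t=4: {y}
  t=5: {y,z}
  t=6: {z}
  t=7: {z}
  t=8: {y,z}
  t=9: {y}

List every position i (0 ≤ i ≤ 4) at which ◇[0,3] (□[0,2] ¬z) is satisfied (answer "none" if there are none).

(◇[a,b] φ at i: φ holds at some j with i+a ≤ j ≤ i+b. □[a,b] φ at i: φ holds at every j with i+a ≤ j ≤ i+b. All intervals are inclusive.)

0, 1, 2

Evaluate at each i in [0,4]:
  i=0: ✓ (witness j=0)
  i=1: ✓ (witness j=1)
  i=2: ✓ (witness j=2)
  i=3: ✗ (none in [3,6])
  i=4: ✗ (none in [4,7])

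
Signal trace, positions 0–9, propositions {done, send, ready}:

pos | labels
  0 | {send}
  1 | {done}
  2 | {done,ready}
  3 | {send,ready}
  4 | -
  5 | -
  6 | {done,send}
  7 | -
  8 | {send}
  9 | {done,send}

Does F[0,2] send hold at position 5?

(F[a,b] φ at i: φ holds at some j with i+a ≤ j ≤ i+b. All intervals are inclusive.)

Check send at each j in [5,7]:
  j=5: false
  j=6: true
  j=7: false
Found at j=6 → formula holds.

Holds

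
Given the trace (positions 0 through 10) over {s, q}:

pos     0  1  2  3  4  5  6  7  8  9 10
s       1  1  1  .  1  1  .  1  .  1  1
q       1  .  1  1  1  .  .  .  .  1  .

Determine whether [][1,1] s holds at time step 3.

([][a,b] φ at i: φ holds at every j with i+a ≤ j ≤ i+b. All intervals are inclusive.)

Check s at every j in [4,4]:
  j=4: true
All positions satisfy it → formula holds.

Holds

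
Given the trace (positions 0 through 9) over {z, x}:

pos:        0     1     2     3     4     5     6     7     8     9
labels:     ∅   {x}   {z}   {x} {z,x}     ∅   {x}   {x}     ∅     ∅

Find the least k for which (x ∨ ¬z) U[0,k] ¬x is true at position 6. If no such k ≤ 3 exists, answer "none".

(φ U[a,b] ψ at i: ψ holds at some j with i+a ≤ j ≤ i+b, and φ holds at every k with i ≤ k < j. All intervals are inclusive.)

Need earliest j ≥ 6 with ¬x, and (x ∨ ¬z) at every k in [6,j-1].
  j=6: rhs fails.
  j=7: rhs fails.
  j=8: rhs holds; lhs holds on [6,7]. k = 2.

2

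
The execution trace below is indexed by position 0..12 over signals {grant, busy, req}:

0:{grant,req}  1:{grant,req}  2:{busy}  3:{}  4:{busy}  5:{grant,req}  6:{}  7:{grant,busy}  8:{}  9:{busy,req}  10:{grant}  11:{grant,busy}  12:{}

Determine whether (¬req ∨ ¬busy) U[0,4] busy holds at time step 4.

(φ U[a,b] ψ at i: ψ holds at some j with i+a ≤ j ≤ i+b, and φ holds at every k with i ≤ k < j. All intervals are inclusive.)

Yes

Need some j in [4,8] with busy, and (¬req ∨ ¬busy) at every k in [4,j-1].
  j=4: busy holds; no prefix to check → satisfied.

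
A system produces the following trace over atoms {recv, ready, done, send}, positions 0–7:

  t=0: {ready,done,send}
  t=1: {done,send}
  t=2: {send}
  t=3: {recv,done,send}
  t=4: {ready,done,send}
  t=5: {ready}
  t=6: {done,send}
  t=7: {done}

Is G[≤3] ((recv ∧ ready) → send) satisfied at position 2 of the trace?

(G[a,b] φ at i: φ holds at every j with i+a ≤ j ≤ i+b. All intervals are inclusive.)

True

Check ((recv ∧ ready) → send) at every j in [2,5]:
  j=2: antecedent false → ✓
  j=3: antecedent false → ✓
  j=4: antecedent false → ✓
  j=5: antecedent false → ✓
All positions satisfy it → formula holds.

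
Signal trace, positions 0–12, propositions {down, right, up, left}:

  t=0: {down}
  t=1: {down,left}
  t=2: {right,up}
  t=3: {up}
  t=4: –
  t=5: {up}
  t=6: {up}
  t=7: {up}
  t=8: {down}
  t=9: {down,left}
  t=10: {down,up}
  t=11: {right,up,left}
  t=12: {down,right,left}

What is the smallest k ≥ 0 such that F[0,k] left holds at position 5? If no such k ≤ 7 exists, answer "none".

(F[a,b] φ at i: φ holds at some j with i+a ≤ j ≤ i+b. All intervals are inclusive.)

Scan j = 5,6,… for left:
  j=5: fails
  j=6: fails
  j=7: fails
  j=8: fails
  j=9: holds
First hit at j=9, so smallest k = 9-5 = 4.

4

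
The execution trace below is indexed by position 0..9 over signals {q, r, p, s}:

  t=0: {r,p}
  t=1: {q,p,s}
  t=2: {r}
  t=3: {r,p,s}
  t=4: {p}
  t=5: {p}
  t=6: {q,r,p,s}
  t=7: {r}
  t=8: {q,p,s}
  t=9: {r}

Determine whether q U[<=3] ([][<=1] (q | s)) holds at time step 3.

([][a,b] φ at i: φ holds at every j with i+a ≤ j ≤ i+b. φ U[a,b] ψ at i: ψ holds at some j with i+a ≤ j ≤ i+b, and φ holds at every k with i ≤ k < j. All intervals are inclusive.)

Need some j in [3,6] with [][<=1] (q | s), and q at every k in [3,j-1].
  j=3: [][<=1] (q | s) — fails at 4.
  j=4: [][<=1] (q | s) — fails at 4.
  j=5: [][<=1] (q | s) — fails at 5.
  j=6: [][<=1] (q | s) — fails at 7.
No j in the window works → until fails.

False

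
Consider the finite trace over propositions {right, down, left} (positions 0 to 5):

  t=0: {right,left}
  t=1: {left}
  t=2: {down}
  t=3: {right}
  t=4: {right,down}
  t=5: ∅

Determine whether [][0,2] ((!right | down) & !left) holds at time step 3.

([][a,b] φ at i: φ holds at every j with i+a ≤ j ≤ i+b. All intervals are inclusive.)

No

Check ((!right | down) & !left) at every j in [3,5]:
  j=3: false
  j=4: true
  j=5: true
Fails at j=3 → formula fails.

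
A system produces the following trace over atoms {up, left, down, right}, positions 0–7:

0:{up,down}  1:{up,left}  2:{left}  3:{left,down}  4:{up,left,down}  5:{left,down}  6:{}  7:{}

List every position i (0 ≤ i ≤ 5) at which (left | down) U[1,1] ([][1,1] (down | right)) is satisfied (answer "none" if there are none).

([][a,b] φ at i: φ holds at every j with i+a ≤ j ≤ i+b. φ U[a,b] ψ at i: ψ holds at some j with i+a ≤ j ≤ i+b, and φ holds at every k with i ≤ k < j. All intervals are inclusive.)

1, 2, 3

Evaluate at each i in [0,5]:
  i=0: ✗ (no rhs in [1,1])
  i=1: ✓ (rhs at j=2; lhs holds on [1,1])
  i=2: ✓ (rhs at j=3; lhs holds on [2,2])
  i=3: ✓ (rhs at j=4; lhs holds on [3,3])
  i=4: ✗ (no rhs in [5,5])
  i=5: ✗ (no rhs in [6,6])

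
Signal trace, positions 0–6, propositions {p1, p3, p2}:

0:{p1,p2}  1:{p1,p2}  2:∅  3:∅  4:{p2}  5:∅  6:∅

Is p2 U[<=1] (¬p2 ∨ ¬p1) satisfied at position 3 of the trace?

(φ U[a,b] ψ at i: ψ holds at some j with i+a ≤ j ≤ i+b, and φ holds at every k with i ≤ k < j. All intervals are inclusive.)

Need some j in [3,4] with (¬p2 ∨ ¬p1), and p2 at every k in [3,j-1].
  j=3: (¬p2 ∨ ¬p1) holds; no prefix to check → satisfied.

Yes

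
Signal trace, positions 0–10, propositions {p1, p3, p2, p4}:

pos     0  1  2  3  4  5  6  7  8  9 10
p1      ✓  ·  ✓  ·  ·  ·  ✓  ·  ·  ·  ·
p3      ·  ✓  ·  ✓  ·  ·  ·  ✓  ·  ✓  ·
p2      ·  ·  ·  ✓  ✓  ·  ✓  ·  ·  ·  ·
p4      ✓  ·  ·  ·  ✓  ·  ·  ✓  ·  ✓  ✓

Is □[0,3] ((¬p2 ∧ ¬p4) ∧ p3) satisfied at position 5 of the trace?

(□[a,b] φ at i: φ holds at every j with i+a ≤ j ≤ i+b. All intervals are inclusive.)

Check ((¬p2 ∧ ¬p4) ∧ p3) at every j in [5,8]:
  j=5: false
  j=6: false
  j=7: false
  j=8: false
Fails at j=5 → formula fails.

Does not hold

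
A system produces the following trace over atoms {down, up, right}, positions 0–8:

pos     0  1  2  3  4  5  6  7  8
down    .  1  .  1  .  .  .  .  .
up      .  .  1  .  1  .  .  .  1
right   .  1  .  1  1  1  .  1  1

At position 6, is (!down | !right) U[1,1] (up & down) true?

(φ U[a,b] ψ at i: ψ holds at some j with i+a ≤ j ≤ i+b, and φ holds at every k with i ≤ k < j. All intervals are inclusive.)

False

Need some j in [7,7] with (up & down), and (!down | !right) at every k in [6,j-1].
  j=7: (up & down) false.
No j in the window works → until fails.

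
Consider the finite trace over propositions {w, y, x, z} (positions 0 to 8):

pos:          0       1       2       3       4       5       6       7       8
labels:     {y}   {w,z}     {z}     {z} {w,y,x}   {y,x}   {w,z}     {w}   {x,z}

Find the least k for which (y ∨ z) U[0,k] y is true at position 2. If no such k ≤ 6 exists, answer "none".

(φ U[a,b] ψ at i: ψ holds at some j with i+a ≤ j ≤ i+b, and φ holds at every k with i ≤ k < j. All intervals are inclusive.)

2

Need earliest j ≥ 2 with y, and (y ∨ z) at every k in [2,j-1].
  j=2: rhs fails.
  j=3: rhs fails.
  j=4: rhs holds; lhs holds on [2,3]. k = 2.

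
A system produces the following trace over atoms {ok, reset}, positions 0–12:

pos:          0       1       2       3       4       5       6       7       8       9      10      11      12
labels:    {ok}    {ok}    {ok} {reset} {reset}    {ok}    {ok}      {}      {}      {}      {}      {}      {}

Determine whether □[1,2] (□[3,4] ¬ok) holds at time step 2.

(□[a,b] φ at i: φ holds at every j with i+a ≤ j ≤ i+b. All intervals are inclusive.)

Does not hold

Check □[3,4] ¬ok at every j in [3,4]:
  j=3: fails at 6
  j=4: holds on [7,8]
Fails at j=3 → formula fails.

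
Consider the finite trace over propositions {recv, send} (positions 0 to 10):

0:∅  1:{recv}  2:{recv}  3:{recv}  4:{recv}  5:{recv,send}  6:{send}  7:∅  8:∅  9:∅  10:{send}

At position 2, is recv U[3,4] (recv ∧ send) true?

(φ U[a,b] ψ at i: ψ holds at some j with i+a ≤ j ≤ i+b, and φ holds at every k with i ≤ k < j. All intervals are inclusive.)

Need some j in [5,6] with (recv ∧ send), and recv at every k in [2,j-1].
  j=5: (recv ∧ send) holds; recv holds at every k in [2,4] → satisfied.

Yes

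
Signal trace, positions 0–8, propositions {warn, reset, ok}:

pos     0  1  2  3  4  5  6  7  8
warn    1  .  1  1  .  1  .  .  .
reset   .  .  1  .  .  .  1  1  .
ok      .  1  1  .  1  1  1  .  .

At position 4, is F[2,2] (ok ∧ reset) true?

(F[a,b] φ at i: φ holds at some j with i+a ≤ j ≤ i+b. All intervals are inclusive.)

Holds

Check (ok ∧ reset) at each j in [6,6]:
  j=6: true
Found at j=6 → formula holds.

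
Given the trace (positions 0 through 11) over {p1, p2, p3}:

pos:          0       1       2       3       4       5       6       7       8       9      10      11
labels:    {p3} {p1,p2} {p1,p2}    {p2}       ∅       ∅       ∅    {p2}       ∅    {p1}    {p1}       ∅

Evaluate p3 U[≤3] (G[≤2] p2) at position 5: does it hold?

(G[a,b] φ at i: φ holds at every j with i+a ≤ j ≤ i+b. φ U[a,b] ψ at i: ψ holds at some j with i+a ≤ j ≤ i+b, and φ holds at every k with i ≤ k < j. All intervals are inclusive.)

Need some j in [5,8] with G[≤2] p2, and p3 at every k in [5,j-1].
  j=5: G[≤2] p2 — fails at 5.
  j=6: G[≤2] p2 — fails at 6.
  j=7: G[≤2] p2 — fails at 8.
  j=8: G[≤2] p2 — fails at 8.
No j in the window works → until fails.

No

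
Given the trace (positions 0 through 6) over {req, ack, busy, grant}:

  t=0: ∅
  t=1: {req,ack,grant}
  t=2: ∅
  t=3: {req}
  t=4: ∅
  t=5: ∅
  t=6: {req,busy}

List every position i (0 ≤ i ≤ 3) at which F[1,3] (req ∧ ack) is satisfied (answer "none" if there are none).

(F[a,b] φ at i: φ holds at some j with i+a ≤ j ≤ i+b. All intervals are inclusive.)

Evaluate at each i in [0,3]:
  i=0: ✓ (witness j=1)
  i=1: ✗ (none in [2,4])
  i=2: ✗ (none in [3,5])
  i=3: ✗ (none in [4,6])

0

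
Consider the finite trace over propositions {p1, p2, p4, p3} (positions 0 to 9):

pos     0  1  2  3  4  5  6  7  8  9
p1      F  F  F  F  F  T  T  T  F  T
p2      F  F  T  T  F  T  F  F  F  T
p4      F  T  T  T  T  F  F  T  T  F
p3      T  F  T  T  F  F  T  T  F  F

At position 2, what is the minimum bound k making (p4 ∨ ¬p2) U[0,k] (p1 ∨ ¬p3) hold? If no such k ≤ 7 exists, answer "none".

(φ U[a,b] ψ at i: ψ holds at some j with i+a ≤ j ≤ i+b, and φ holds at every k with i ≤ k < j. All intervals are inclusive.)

Need earliest j ≥ 2 with (p1 ∨ ¬p3), and (p4 ∨ ¬p2) at every k in [2,j-1].
  j=2: rhs fails.
  j=3: rhs fails.
  j=4: rhs holds; lhs holds on [2,3]. k = 2.

2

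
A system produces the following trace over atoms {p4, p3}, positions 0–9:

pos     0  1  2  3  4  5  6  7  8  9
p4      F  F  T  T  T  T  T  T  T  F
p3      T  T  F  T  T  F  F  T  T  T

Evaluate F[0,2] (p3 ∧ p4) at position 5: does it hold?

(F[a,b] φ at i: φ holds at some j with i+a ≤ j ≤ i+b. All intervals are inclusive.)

Holds

Check (p3 ∧ p4) at each j in [5,7]:
  j=5: false
  j=6: false
  j=7: true
Found at j=7 → formula holds.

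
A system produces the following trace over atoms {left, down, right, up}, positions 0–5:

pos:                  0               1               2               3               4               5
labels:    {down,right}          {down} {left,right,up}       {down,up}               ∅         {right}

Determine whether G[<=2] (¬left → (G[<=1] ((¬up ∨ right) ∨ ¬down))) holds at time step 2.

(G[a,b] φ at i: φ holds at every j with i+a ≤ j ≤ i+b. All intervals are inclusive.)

False

Check (¬left → (G[<=1] ((¬up ∨ right) ∨ ¬down))) at every j in [2,4]:
  j=2: antecedent false → ✓
  j=3: antecedent true; consequent fails at 3 → ✗
  j=4: antecedent true; consequent holds on [4,5] → ✓
Fails at j=3 → formula fails.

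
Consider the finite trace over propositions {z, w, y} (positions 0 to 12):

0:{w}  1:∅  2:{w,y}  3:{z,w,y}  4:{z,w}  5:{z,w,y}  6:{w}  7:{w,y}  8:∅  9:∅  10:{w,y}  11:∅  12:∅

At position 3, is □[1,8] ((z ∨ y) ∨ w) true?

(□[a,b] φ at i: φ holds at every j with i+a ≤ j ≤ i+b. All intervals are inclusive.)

False

Check ((z ∨ y) ∨ w) at every j in [4,11]:
  j=4: true
  j=5: true
  j=6: true
  j=7: true
  j=8: false
  j=9: false
  j=10: true
  j=11: false
Fails at j=8 → formula fails.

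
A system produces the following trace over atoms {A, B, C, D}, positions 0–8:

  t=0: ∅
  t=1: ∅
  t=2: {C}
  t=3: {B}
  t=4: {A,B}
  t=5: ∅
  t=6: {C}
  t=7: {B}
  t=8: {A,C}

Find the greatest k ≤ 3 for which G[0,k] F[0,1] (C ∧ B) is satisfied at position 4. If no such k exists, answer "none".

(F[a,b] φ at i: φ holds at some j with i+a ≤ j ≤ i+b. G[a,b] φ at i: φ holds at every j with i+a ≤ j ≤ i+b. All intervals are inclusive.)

F[0,1] (C ∧ B) must hold from j=4 onward; find where it first fails.
  j=4: fails → no k works.

none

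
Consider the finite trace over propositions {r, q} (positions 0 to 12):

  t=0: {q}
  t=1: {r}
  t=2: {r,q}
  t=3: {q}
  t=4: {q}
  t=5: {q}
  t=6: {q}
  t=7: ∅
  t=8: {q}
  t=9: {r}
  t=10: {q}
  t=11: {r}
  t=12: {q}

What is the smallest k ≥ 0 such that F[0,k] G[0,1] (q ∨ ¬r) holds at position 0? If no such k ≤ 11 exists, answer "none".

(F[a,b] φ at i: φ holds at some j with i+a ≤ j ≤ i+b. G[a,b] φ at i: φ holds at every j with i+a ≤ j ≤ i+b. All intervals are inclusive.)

Scan j = 0,1,… for G[0,1] (q ∨ ¬r):
  j=0: fails
  j=1: fails
  j=2: holds
First hit at j=2, so smallest k = 2-0 = 2.

2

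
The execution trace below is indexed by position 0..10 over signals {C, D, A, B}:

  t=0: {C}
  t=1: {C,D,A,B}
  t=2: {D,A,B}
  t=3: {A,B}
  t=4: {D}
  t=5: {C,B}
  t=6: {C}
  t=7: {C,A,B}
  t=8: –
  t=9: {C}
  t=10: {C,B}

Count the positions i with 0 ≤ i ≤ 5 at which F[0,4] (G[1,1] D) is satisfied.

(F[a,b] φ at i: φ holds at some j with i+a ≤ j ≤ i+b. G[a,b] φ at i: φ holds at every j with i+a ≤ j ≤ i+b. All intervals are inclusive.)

4

Evaluate at each i in [0,5]:
  i=0: ✓ (witness j=0)
  i=1: ✓ (witness j=1)
  i=2: ✓ (witness j=3)
  i=3: ✓ (witness j=3)
  i=4: ✗ (none in [4,8])
  i=5: ✗ (none in [5,9])
Positions where it holds: {0, 1, 2, 3} → 4.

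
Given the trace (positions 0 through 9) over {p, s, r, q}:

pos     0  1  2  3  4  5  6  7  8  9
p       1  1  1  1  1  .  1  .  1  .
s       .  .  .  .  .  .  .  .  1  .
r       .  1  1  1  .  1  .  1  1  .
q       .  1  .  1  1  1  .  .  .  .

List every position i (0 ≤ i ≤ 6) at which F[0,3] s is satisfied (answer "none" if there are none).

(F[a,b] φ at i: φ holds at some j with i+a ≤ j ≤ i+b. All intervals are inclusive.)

Evaluate at each i in [0,6]:
  i=0: ✗ (none in [0,3])
  i=1: ✗ (none in [1,4])
  i=2: ✗ (none in [2,5])
  i=3: ✗ (none in [3,6])
  i=4: ✗ (none in [4,7])
  i=5: ✓ (witness j=8)
  i=6: ✓ (witness j=8)

5, 6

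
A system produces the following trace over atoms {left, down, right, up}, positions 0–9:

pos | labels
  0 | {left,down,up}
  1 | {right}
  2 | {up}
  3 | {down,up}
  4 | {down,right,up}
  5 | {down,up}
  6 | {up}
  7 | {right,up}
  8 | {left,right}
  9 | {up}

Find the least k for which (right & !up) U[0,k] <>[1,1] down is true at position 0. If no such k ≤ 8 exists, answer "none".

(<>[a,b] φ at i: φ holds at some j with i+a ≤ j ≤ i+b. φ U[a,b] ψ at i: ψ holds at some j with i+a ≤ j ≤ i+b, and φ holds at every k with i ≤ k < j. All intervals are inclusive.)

none

Need earliest j ≥ 0 with <>[1,1] down, and (right & !up) at every k in [0,j-1].
  j=0: rhs fails.
  j=1: rhs fails.
  j=2: rhs holds but lhs fails at k=0.
  j=3: rhs holds but lhs fails at k=0.
  j=4: rhs holds but lhs fails at k=0.
  j=5: rhs fails.
  j=6: rhs fails.
  j=7: rhs fails.
  j=8: rhs fails.
No witness within the range → none.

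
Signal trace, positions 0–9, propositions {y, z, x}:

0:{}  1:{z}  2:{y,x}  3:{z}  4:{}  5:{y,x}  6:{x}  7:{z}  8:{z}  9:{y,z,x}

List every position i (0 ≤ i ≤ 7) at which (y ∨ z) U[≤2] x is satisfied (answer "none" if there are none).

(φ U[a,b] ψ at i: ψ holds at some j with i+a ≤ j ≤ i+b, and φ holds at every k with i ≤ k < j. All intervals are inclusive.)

Evaluate at each i in [0,7]:
  i=0: ✗ (lhs fails at k=0 before rhs at j=2)
  i=1: ✓ (rhs at j=2; lhs holds on [1,1])
  i=2: ✓ (rhs at j=2)
  i=3: ✗ (lhs fails at k=4 before rhs at j=5)
  i=4: ✗ (lhs fails at k=4 before rhs at j=5)
  i=5: ✓ (rhs at j=5)
  i=6: ✓ (rhs at j=6)
  i=7: ✓ (rhs at j=9; lhs holds on [7,8])

1, 2, 5, 6, 7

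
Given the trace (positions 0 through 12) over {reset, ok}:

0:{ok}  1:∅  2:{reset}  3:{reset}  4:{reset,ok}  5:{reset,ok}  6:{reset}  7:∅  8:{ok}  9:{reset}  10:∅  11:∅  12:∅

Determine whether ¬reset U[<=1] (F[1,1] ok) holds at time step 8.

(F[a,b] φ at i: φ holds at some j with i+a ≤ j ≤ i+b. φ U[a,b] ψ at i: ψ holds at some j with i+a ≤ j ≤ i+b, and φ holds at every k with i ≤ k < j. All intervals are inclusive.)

No

Need some j in [8,9] with F[1,1] ok, and ¬reset at every k in [8,j-1].
  j=8: F[1,1] ok — fails (none in [9,9]).
  j=9: F[1,1] ok — fails (none in [10,10]).
No j in the window works → until fails.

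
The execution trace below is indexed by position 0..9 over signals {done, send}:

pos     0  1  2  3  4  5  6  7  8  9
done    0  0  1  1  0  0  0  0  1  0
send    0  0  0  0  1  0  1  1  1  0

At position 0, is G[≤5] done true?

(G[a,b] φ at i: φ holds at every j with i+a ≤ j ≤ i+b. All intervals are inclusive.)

Check done at every j in [0,5]:
  j=0: false
  j=1: false
  j=2: true
  j=3: true
  j=4: false
  j=5: false
Fails at j=0 → formula fails.

No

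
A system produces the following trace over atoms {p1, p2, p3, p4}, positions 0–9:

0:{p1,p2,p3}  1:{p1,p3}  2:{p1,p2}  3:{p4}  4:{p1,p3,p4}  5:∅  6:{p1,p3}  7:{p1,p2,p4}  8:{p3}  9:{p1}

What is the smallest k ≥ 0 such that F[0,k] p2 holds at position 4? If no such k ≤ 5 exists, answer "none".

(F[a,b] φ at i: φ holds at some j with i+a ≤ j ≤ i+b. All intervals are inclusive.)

3

Scan j = 4,5,… for p2:
  j=4: fails
  j=5: fails
  j=6: fails
  j=7: holds
First hit at j=7, so smallest k = 7-4 = 3.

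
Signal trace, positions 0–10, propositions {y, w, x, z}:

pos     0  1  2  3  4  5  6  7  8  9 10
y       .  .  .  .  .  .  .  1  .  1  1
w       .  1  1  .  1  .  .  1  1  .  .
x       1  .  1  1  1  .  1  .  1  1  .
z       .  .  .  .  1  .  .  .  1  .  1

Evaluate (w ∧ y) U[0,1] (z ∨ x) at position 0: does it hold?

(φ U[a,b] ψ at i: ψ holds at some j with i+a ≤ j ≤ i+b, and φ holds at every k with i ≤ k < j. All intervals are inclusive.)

Yes

Need some j in [0,1] with (z ∨ x), and (w ∧ y) at every k in [0,j-1].
  j=0: (z ∨ x) holds; no prefix to check → satisfied.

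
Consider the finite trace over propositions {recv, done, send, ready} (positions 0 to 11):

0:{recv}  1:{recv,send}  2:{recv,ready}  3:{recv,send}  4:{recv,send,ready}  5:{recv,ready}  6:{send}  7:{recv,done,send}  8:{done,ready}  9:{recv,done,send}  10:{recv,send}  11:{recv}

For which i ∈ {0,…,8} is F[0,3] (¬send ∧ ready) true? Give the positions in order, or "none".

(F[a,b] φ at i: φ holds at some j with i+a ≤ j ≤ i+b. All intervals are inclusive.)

0, 1, 2, 3, 4, 5, 6, 7, 8

Evaluate at each i in [0,8]:
  i=0: ✓ (witness j=2)
  i=1: ✓ (witness j=2)
  i=2: ✓ (witness j=2)
  i=3: ✓ (witness j=5)
  i=4: ✓ (witness j=5)
  i=5: ✓ (witness j=5)
  i=6: ✓ (witness j=8)
  i=7: ✓ (witness j=8)
  i=8: ✓ (witness j=8)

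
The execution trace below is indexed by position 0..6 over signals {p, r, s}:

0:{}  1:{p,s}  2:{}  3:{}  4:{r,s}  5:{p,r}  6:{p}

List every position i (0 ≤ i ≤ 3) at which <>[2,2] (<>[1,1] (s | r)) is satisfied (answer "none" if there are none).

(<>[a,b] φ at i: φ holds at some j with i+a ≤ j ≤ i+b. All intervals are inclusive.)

Evaluate at each i in [0,3]:
  i=0: ✗ (none in [2,2])
  i=1: ✓ (witness j=3)
  i=2: ✓ (witness j=4)
  i=3: ✗ (none in [5,5])

1, 2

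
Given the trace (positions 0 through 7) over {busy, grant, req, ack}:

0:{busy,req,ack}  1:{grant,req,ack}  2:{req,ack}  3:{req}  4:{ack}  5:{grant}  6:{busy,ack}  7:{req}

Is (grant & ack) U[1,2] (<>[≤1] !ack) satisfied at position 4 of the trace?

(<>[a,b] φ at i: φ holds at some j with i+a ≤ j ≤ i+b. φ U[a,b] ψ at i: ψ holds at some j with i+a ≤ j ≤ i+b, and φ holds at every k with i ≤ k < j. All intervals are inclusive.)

Need some j in [5,6] with <>[≤1] !ack, and (grant & ack) at every k in [4,j-1].
  j=5: <>[≤1] !ack holds, but (grant & ack) fails at k=4 → not this j.
  j=6: <>[≤1] !ack holds, but (grant & ack) fails at k=4 → not this j.
No j in the window works → until fails.

No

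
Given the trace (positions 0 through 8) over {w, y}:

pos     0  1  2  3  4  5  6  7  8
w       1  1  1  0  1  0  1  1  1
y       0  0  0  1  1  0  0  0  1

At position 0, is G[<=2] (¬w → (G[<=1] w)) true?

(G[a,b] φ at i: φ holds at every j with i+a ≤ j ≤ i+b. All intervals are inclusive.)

Check (¬w → (G[<=1] w)) at every j in [0,2]:
  j=0: antecedent false → ✓
  j=1: antecedent false → ✓
  j=2: antecedent false → ✓
All positions satisfy it → formula holds.

Holds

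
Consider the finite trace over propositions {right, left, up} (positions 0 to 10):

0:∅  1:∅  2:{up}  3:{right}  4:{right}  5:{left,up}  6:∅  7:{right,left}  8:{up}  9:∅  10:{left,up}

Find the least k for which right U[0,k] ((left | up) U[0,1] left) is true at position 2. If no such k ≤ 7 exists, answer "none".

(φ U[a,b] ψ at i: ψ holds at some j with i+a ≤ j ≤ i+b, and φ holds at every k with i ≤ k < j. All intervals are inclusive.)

none

Need earliest j ≥ 2 with ((left | up) U[0,1] left), and right at every k in [2,j-1].
  j=2: rhs fails.
  j=3: rhs fails.
  j=4: rhs fails.
  j=5: rhs holds but lhs fails at k=2.
  j=6: rhs fails.
  j=7: rhs holds but lhs fails at k=2.
  j=8: rhs fails.
  j=9: rhs fails.
No witness within the range → none.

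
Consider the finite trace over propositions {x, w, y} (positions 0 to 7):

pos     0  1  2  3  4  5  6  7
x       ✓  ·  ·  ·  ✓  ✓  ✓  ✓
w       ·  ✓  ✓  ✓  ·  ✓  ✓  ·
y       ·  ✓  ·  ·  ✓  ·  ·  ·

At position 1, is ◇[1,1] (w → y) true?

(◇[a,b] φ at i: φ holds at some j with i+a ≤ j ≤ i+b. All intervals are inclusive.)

No

Check (w → y) at each j in [2,2]:
  j=2: false
No position in the window satisfies it → formula fails.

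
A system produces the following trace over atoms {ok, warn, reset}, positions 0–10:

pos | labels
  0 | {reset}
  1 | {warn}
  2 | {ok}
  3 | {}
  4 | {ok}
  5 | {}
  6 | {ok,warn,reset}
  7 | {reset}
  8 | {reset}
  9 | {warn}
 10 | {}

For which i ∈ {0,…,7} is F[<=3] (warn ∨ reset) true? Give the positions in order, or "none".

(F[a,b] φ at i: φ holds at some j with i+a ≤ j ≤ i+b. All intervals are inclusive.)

Evaluate at each i in [0,7]:
  i=0: ✓ (witness j=0)
  i=1: ✓ (witness j=1)
  i=2: ✗ (none in [2,5])
  i=3: ✓ (witness j=6)
  i=4: ✓ (witness j=6)
  i=5: ✓ (witness j=6)
  i=6: ✓ (witness j=6)
  i=7: ✓ (witness j=7)

0, 1, 3, 4, 5, 6, 7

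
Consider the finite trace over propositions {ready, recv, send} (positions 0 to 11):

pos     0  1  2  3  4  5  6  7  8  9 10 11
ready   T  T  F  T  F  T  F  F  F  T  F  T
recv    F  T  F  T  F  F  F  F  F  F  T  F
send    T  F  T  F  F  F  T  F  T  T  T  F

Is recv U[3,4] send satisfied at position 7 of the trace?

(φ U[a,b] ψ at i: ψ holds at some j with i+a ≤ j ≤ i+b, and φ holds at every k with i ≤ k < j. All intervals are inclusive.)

No

Need some j in [10,11] with send, and recv at every k in [7,j-1].
  j=10: send holds, but recv fails at k=7 → not this j.
  j=11: send false.
No j in the window works → until fails.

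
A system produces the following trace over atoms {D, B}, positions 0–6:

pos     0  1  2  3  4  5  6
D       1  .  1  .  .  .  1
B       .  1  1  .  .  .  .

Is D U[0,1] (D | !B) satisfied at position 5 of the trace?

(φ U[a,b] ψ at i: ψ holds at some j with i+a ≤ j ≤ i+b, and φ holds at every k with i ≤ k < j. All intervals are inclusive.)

Holds

Need some j in [5,6] with (D | !B), and D at every k in [5,j-1].
  j=5: (D | !B) holds; no prefix to check → satisfied.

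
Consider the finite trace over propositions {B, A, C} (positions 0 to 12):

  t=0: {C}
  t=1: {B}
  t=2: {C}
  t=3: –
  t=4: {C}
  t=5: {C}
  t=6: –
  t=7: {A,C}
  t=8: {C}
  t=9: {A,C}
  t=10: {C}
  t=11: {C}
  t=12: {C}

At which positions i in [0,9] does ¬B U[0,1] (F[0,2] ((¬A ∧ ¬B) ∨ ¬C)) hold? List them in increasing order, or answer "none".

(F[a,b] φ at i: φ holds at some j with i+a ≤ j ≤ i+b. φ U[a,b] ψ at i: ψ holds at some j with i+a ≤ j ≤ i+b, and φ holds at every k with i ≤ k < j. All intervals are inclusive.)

0, 1, 2, 3, 4, 5, 6, 7, 8, 9

Evaluate at each i in [0,9]:
  i=0: ✓ (rhs at j=0)
  i=1: ✓ (rhs at j=1)
  i=2: ✓ (rhs at j=2)
  i=3: ✓ (rhs at j=3)
  i=4: ✓ (rhs at j=4)
  i=5: ✓ (rhs at j=5)
  i=6: ✓ (rhs at j=6)
  i=7: ✓ (rhs at j=7)
  i=8: ✓ (rhs at j=8)
  i=9: ✓ (rhs at j=9)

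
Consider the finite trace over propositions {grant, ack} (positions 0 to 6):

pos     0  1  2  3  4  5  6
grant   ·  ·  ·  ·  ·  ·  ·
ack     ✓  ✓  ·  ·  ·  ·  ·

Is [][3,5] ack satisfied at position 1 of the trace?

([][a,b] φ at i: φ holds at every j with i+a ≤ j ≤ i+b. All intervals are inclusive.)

False

Check ack at every j in [4,6]:
  j=4: false
  j=5: false
  j=6: false
Fails at j=4 → formula fails.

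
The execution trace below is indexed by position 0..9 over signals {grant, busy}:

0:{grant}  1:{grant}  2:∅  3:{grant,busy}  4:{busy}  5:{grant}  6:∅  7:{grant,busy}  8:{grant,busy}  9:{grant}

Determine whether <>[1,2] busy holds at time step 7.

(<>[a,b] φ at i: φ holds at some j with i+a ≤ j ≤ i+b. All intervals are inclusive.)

True

Check busy at each j in [8,9]:
  j=8: true
  j=9: false
Found at j=8 → formula holds.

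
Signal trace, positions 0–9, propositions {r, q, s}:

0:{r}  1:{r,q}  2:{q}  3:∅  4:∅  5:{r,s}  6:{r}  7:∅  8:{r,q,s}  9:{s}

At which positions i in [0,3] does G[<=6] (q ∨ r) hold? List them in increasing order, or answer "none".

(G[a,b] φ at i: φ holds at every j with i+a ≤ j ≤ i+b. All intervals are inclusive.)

none

Evaluate at each i in [0,3]:
  i=0: ✗ (fails at j=3)
  i=1: ✗ (fails at j=3)
  i=2: ✗ (fails at j=3)
  i=3: ✗ (fails at j=3)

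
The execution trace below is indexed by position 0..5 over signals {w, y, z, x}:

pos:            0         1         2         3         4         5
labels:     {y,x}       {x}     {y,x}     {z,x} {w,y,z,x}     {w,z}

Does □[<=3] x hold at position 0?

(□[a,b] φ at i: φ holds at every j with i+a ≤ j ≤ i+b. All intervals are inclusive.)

Check x at every j in [0,3]:
  j=0: true
  j=1: true
  j=2: true
  j=3: true
All positions satisfy it → formula holds.

True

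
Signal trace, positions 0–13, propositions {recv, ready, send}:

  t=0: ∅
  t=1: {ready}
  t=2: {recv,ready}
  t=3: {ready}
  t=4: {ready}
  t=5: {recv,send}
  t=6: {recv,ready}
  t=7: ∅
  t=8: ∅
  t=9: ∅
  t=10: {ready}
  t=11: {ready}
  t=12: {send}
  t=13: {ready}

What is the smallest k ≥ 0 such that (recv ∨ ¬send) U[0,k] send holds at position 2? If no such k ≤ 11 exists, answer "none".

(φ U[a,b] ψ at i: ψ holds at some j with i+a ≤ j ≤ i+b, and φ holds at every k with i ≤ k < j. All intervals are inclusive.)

Need earliest j ≥ 2 with send, and (recv ∨ ¬send) at every k in [2,j-1].
  j=2: rhs fails.
  j=3: rhs fails.
  j=4: rhs fails.
  j=5: rhs holds; lhs holds on [2,4]. k = 3.

3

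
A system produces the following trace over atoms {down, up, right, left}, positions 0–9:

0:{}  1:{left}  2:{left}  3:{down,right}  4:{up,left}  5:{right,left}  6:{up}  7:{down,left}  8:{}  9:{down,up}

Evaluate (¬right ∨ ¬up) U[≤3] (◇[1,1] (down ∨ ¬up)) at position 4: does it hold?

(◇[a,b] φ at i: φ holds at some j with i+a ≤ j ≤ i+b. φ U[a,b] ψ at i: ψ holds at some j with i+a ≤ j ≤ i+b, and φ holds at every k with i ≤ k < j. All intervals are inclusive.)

Need some j in [4,7] with ◇[1,1] (down ∨ ¬up), and (¬right ∨ ¬up) at every k in [4,j-1].
  j=4: ◇[1,1] (down ∨ ¬up) holds; no prefix to check → satisfied.

Yes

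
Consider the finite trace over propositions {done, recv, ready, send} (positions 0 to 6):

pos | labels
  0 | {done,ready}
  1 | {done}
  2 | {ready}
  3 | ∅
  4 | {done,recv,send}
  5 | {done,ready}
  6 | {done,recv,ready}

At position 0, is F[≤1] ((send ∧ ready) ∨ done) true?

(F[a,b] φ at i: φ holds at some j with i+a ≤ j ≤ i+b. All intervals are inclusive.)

Check ((send ∧ ready) ∨ done) at each j in [0,1]:
  j=0: true
  j=1: true
Found at j=0 → formula holds.

Holds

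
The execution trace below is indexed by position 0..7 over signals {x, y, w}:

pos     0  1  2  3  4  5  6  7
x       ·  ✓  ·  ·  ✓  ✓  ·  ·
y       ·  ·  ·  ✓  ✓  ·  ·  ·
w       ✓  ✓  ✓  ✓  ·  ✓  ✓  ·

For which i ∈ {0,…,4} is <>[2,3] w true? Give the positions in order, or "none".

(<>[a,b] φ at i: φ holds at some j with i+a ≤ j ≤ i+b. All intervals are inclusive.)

Evaluate at each i in [0,4]:
  i=0: ✓ (witness j=2)
  i=1: ✓ (witness j=3)
  i=2: ✓ (witness j=5)
  i=3: ✓ (witness j=5)
  i=4: ✓ (witness j=6)

0, 1, 2, 3, 4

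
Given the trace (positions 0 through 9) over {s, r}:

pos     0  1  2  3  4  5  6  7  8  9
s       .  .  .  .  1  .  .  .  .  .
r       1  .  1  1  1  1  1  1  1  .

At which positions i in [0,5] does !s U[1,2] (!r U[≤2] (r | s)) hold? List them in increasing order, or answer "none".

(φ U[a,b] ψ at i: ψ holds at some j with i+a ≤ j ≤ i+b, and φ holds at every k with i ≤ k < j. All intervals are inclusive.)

Evaluate at each i in [0,5]:
  i=0: ✓ (rhs at j=1; lhs holds on [0,0])
  i=1: ✓ (rhs at j=2; lhs holds on [1,1])
  i=2: ✓ (rhs at j=3; lhs holds on [2,2])
  i=3: ✓ (rhs at j=4; lhs holds on [3,3])
  i=4: ✗ (lhs fails at k=4 before rhs at j=5)
  i=5: ✓ (rhs at j=6; lhs holds on [5,5])

0, 1, 2, 3, 5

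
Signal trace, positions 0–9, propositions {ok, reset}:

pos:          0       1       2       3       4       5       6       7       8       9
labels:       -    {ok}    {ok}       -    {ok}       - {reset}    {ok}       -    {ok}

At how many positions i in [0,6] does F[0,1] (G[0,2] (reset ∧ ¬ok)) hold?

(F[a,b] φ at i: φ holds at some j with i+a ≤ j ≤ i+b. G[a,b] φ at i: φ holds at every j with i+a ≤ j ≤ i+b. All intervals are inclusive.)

Evaluate at each i in [0,6]:
  i=0: ✗ (none in [0,1])
  i=1: ✗ (none in [1,2])
  i=2: ✗ (none in [2,3])
  i=3: ✗ (none in [3,4])
  i=4: ✗ (none in [4,5])
  i=5: ✗ (none in [5,6])
  i=6: ✗ (none in [6,7])
Positions where it holds: {} → 0.

0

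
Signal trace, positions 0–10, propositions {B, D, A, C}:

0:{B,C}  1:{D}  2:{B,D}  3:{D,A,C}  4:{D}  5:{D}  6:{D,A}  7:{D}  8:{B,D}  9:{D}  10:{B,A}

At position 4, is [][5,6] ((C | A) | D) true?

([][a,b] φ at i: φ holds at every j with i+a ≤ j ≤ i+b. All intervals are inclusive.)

Yes

Check ((C | A) | D) at every j in [9,10]:
  j=9: true
  j=10: true
All positions satisfy it → formula holds.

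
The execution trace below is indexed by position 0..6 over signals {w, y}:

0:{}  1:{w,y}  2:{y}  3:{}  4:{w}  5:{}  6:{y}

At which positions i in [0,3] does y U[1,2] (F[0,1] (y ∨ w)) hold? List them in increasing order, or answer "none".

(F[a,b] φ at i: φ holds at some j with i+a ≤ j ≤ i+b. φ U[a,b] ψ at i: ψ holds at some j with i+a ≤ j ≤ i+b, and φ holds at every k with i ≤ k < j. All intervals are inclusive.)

Evaluate at each i in [0,3]:
  i=0: ✗ (lhs fails at k=0 before rhs at j=1)
  i=1: ✓ (rhs at j=2; lhs holds on [1,1])
  i=2: ✓ (rhs at j=3; lhs holds on [2,2])
  i=3: ✗ (lhs fails at k=3 before rhs at j=4)

1, 2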